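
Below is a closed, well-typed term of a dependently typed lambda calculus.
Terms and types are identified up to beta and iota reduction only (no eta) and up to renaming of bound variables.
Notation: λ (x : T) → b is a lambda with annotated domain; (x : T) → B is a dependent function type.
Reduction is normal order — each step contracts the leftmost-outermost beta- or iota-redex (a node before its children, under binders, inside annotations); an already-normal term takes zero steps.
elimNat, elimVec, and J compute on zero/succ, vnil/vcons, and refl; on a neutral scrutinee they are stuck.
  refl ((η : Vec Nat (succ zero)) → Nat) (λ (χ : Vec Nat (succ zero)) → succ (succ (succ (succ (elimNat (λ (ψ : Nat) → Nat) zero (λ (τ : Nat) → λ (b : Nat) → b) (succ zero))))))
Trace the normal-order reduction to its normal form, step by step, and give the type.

normal-order reduction sequence:
  refl ((η : Vec Nat (succ zero)) → Nat) (λ (χ : Vec Nat (succ zero)) → succ (succ (succ (succ (elimNat (λ (ψ : Nat) → Nat) zero (λ (τ : Nat) → λ (b : Nat) → b) (succ zero))))))
  ~> refl ((η : Vec Nat (succ zero)) → Nat) (λ (χ : Vec Nat (succ zero)) → succ (succ (succ (succ ((λ (ψ : Nat) → λ (τ : Nat) → τ) zero (elimNat (λ (b : Nat) → Nat) zero (λ (θ : Nat) → λ (o : Nat) → o) zero))))))
  ~> refl ((η : Vec Nat (succ zero)) → Nat) (λ (χ : Vec Nat (succ zero)) → succ (succ (succ (succ ((λ (ψ : Nat) → ψ) (elimNat (λ (τ : Nat) → Nat) zero (λ (b : Nat) → λ (θ : Nat) → θ) zero))))))
  ~> refl ((η : Vec Nat (succ zero)) → Nat) (λ (χ : Vec Nat (succ zero)) → succ (succ (succ (succ (elimNat (λ (ψ : Nat) → Nat) zero (λ (τ : Nat) → λ (b : Nat) → b) zero)))))
  ~> refl ((η : Vec Nat (succ zero)) → Nat) (λ (χ : Vec Nat (succ zero)) → succ (succ (succ (succ zero))))
inferred type:
  Eq ((η : Vec Nat (succ zero)) → Nat) (λ (χ : Vec Nat (succ zero)) → succ (succ (succ (succ zero)))) (λ (ψ : Vec Nat (succ zero)) → succ (succ (succ (succ zero))))


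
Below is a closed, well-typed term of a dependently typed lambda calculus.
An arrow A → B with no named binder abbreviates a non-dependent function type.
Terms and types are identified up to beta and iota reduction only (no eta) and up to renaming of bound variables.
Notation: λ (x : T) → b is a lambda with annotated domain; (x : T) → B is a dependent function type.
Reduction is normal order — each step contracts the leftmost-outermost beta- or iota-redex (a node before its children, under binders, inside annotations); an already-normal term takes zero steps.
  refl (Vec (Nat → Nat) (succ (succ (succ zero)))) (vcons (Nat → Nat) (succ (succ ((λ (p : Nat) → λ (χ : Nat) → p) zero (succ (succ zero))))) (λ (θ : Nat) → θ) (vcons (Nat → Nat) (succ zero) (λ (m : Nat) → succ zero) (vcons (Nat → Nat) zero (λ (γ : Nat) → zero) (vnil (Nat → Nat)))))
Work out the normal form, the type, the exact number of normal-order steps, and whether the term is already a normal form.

reduced normal form:
  refl (Vec (Nat → Nat) (succ (succ (succ zero)))) (vcons (Nat → Nat) (succ (succ zero)) (λ (p : Nat) → p) (vcons (Nat → Nat) (succ zero) (λ (χ : Nat) → succ zero) (vcons (Nat → Nat) zero (λ (θ : Nat) → zero) (vnil (Nat → Nat)))))
the term's type:
  Eq (Vec (Nat → Nat) (succ (succ (succ zero)))) (vcons (Nat → Nat) (succ (succ zero)) (λ (p : Nat) → p) (vcons (Nat → Nat) (succ zero) (λ (χ : Nat) → succ zero) (vcons (Nat → Nat) zero (λ (θ : Nat) → zero) (vnil (Nat → Nat))))) (vcons (Nat → Nat) (succ (succ zero)) (λ (m : Nat) → m) (vcons (Nat → Nat) (succ zero) (λ (γ : Nat) → succ zero) (vcons (Nat → Nat) zero (λ (w : Nat) → zero) (vnil (Nat → Nat)))))
normal-order step count: 2
term was already normal: no
first redex: a beta-redex


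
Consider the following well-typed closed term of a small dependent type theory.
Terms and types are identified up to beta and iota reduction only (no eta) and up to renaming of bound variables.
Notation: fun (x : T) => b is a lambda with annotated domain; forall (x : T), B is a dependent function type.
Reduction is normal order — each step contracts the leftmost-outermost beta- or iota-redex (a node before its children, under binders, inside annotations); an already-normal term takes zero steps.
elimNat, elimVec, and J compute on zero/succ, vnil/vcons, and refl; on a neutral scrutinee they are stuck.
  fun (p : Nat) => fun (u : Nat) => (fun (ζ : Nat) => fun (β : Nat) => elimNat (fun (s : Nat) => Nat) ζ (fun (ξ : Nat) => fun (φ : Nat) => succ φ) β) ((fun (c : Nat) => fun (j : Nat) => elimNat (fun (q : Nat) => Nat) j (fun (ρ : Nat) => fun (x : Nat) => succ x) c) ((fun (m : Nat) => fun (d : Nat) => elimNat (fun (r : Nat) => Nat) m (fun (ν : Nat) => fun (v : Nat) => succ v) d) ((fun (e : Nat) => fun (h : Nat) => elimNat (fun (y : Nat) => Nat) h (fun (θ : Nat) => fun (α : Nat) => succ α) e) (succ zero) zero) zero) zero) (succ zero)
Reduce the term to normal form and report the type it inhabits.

reduced normal form:
  fun (p : Nat) => fun (u : Nat) => succ (succ zero)
inferred type:
  forall (p : Nat), forall (u : Nat), Nat
observation: 21 normal-order steps separate the term from its normal form.


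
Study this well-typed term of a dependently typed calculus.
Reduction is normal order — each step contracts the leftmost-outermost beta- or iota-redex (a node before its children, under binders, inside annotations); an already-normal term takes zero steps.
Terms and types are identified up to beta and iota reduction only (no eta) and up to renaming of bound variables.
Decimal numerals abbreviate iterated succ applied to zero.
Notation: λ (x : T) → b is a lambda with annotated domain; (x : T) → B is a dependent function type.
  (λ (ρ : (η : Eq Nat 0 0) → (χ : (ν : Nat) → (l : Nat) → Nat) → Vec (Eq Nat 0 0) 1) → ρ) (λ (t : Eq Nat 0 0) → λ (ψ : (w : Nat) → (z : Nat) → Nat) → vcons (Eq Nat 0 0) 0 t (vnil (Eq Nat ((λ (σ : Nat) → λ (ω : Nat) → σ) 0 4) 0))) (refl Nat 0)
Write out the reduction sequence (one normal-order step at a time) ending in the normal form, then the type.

reduction (normal order):
  (λ (ρ : (η : Eq Nat 0 0) → (χ : (ν : Nat) → (l : Nat) → Nat) → Vec (Eq Nat 0 0) 1) → ρ) (λ (t : Eq Nat 0 0) → λ (ψ : (w : Nat) → (z : Nat) → Nat) → vcons (Eq Nat 0 0) 0 t (vnil (Eq Nat ((λ (σ : Nat) → λ (ω : Nat) → σ) 0 4) 0))) (refl Nat 0)
  ~> (λ (ρ : Eq Nat 0 0) → λ (η : (χ : Nat) → (ν : Nat) → Nat) → vcons (Eq Nat 0 0) 0 ρ (vnil (Eq Nat ((λ (l : Nat) → λ (t : Nat) → l) 0 4) 0))) (refl Nat 0)
  ~> λ (ρ : (η : Nat) → (χ : Nat) → Nat) → vcons (Eq Nat 0 0) 0 (refl Nat 0) (vnil (Eq Nat ((λ (ν : Nat) → λ (l : Nat) → ν) 0 4) 0))
  ~> λ (ρ : (η : Nat) → (χ : Nat) → Nat) → vcons (Eq Nat 0 0) 0 (refl Nat 0) (vnil (Eq Nat ((λ (ν : Nat) → 0) 4) 0))
  ~> λ (ρ : (η : Nat) → (χ : Nat) → Nat) → vcons (Eq Nat 0 0) 0 (refl Nat 0) (vnil (Eq Nat 0 0))
the term's type:
  (ρ : (η : Nat) → (χ : Nat) → Nat) → Vec (Eq Nat 0 0) 1


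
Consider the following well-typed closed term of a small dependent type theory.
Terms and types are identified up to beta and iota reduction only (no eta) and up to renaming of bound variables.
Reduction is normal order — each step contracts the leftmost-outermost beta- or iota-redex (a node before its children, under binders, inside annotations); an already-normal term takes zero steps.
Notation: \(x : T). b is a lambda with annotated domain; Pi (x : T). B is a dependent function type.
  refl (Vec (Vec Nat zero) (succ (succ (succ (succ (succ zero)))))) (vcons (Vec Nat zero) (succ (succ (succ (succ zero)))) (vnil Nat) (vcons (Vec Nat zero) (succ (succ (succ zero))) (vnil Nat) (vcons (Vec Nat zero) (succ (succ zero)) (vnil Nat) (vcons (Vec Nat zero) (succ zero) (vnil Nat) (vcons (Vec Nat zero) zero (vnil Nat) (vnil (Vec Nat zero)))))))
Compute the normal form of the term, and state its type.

normal form:
  refl (Vec (Vec Nat zero) (succ (succ (succ (succ (succ zero)))))) (vcons (Vec Nat zero) (succ (succ (succ (succ zero)))) (vnil Nat) (vcons (Vec Nat zero) (succ (succ (succ zero))) (vnil Nat) (vcons (Vec Nat zero) (succ (succ zero)) (vnil Nat) (vcons (Vec Nat zero) (succ zero) (vnil Nat) (vcons (Vec Nat zero) zero (vnil Nat) (vnil (Vec Nat zero)))))))
inferred type:
  Eq (Vec (Vec Nat zero) (succ (succ (succ (succ (succ zero)))))) (vcons (Vec Nat zero) (succ (succ (succ (succ zero)))) (vnil Nat) (vcons (Vec Nat zero) (succ (succ (succ zero))) (vnil Nat) (vcons (Vec Nat zero) (succ (succ zero)) (vnil Nat) (vcons (Vec Nat zero) (succ zero) (vnil Nat) (vcons (Vec Nat zero) zero (vnil Nat) (vnil (Vec Nat zero))))))) (vcons (Vec Nat zero) (succ (succ (succ (succ zero)))) (vnil Nat) (vcons (Vec Nat zero) (succ (succ (succ zero))) (vnil Nat) (vcons (Vec Nat zero) (succ (succ zero)) (vnil Nat) (vcons (Vec Nat zero) (succ zero) (vnil Nat) (vcons (Vec Nat zero) zero (vnil Nat) (vnil (Vec Nat zero)))))))
observation: the term is already in normal form.


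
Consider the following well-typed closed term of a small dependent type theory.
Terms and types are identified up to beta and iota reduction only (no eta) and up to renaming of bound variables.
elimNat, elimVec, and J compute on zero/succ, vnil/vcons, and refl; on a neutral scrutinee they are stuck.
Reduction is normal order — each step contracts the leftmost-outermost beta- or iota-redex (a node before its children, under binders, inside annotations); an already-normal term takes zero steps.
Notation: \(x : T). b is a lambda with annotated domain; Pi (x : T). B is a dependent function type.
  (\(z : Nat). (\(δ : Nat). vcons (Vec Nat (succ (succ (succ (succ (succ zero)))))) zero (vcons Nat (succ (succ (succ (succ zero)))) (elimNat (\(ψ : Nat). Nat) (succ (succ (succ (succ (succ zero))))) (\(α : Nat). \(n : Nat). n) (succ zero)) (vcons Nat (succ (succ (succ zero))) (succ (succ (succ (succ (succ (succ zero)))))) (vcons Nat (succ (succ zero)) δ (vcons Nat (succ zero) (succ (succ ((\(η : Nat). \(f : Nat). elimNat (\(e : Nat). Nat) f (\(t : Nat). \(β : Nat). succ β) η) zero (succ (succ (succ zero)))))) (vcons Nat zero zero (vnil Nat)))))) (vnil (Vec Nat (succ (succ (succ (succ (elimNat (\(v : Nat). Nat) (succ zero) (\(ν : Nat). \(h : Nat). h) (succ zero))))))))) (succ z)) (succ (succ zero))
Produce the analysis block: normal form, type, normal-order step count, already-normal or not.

normal form:
  vcons (Vec Nat (succ (succ (succ (succ (succ zero)))))) zero (vcons Nat (succ (succ (succ (succ zero)))) (succ (succ (succ (succ (succ zero))))) (vcons Nat (succ (succ (succ zero))) (succ (succ (succ (succ (succ (succ zero)))))) (vcons Nat (succ (succ zero)) (succ (succ (succ zero))) (vcons Nat (succ zero) (succ (succ (succ (succ (succ zero))))) (vcons Nat zero zero (vnil Nat)))))) (vnil (Vec Nat (succ (succ (succ (succ (succ zero)))))))
the term's type:
  Vec (Vec Nat (succ (succ (succ (succ (succ zero)))))) (succ zero)
reduction steps (normal order): 13
term was already normal: no
first contracted redex: a beta-redex


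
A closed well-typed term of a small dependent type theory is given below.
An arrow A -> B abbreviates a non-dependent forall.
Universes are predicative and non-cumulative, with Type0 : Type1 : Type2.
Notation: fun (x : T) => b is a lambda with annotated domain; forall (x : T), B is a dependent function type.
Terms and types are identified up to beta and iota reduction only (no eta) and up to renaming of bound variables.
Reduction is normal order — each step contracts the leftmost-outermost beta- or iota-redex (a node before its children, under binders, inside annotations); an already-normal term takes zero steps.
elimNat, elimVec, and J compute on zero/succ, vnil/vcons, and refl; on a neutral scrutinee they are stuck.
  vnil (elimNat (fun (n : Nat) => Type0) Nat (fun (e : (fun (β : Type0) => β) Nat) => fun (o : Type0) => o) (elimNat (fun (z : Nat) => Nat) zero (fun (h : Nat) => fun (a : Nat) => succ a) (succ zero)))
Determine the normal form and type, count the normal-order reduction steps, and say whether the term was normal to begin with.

resulting normal form:
  vnil Nat
inferred type:
  Vec Nat zero
reduction steps (normal order): 9
term was already normal: no
first redex: a beta-redex


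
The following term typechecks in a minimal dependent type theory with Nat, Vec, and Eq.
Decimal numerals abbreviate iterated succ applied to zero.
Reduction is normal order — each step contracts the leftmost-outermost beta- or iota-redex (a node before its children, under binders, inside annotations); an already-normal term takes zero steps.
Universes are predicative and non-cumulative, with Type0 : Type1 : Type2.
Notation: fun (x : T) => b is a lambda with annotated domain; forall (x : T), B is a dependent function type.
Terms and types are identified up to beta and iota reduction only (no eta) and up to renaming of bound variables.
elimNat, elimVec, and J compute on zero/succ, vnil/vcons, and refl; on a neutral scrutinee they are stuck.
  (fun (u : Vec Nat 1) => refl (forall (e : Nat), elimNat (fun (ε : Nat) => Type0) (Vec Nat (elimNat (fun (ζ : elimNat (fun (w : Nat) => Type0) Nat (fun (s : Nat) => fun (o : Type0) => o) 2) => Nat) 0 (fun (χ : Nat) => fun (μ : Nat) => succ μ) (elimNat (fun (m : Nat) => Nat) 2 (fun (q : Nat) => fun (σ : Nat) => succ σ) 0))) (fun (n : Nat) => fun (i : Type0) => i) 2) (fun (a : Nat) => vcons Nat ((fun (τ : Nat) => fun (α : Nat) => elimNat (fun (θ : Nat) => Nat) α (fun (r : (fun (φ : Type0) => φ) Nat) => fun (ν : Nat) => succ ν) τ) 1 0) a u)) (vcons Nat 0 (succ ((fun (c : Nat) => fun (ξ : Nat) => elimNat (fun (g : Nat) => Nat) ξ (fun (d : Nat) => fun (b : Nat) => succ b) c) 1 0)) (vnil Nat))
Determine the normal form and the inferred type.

normal form:
  refl (forall (u : Nat), Vec Nat 2) (fun (e : Nat) => vcons Nat 1 e (vcons Nat 0 2 (vnil Nat)))
the term's type:
  Eq (forall (u : Nat), Vec Nat 2) (fun (e : Nat) => vcons Nat 1 e (vcons Nat 0 2 (vnil Nat))) (fun (ε : Nat) => vcons Nat 1 ε (vcons Nat 0 2 (vnil Nat)))
observation: the term reaches its normal form after 35 normal-order steps.


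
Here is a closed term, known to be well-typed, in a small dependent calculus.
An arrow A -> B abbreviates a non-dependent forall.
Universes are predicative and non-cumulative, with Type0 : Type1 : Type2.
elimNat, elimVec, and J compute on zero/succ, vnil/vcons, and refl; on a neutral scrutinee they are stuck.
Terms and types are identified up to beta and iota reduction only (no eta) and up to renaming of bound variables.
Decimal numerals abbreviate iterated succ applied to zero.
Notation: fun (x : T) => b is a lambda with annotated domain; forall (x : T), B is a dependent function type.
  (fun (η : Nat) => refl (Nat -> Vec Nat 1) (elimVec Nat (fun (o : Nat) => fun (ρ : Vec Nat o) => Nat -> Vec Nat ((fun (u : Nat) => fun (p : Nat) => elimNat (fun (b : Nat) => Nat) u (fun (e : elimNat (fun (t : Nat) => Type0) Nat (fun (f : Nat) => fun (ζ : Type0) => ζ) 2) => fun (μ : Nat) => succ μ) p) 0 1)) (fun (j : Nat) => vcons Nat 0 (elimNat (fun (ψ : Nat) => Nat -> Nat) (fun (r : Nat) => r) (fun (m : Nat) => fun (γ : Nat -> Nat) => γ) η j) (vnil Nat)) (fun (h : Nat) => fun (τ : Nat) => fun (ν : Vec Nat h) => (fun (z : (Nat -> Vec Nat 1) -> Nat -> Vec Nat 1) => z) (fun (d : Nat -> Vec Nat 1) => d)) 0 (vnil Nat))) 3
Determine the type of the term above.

inferred type:
  Eq (Nat -> Vec Nat 1) (fun (η : Nat) => vcons Nat 0 η (vnil Nat)) (fun (o : Nat) => vcons Nat 0 o (vnil Nat))


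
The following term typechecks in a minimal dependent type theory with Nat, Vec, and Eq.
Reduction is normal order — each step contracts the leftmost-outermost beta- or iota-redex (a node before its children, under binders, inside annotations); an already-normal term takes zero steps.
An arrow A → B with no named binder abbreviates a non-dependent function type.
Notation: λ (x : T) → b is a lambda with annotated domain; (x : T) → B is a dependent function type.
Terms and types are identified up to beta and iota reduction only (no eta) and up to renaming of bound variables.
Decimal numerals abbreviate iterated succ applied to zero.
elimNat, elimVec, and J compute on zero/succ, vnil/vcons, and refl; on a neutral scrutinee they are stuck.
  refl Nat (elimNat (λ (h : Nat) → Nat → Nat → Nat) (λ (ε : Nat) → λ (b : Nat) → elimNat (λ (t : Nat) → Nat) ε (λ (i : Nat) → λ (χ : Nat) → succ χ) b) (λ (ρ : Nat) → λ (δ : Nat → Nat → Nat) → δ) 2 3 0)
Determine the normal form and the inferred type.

resulting normal form:
  refl Nat 3
inferred type:
  Eq Nat 3 3
observation: 10 normal-order steps separate the term from its normal form.


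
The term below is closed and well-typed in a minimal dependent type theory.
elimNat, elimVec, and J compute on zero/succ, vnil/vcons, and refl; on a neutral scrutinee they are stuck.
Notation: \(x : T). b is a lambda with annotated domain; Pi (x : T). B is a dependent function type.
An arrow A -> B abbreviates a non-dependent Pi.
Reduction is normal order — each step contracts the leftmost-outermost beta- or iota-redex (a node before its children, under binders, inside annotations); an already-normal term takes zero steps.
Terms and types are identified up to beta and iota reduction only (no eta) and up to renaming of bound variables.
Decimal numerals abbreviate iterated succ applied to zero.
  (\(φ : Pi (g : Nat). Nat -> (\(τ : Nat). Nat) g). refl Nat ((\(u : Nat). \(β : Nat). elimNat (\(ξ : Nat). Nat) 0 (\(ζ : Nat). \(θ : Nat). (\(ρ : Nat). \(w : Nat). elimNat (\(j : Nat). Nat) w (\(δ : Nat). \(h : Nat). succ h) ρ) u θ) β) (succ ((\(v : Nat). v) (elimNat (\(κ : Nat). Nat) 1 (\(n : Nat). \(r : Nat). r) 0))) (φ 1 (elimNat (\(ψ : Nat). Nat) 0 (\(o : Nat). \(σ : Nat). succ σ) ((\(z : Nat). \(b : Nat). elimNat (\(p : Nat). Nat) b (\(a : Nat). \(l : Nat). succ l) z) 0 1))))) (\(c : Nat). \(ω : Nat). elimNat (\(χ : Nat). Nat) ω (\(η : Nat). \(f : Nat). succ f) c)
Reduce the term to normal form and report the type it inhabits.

reduced normal form:
  refl Nat 4
inferred type:
  Eq Nat 4 4


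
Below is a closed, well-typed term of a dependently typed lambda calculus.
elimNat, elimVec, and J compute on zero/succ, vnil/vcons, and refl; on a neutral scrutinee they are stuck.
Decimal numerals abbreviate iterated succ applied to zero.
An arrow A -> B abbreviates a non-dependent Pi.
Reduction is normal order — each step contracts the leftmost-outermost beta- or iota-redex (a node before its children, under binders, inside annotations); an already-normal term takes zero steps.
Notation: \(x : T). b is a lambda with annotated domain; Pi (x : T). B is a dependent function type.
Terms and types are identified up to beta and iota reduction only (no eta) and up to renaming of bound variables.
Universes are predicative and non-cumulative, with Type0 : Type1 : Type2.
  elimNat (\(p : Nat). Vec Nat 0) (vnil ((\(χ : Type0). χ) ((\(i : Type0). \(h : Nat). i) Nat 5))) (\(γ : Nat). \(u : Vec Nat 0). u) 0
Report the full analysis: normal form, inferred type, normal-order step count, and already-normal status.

reduced normal form:
  vnil Nat
inferred type:
  Vec Nat 0
steps to reach normal form (normal order): 4
started in normal form: no
first redex: an elimNat iota-redex


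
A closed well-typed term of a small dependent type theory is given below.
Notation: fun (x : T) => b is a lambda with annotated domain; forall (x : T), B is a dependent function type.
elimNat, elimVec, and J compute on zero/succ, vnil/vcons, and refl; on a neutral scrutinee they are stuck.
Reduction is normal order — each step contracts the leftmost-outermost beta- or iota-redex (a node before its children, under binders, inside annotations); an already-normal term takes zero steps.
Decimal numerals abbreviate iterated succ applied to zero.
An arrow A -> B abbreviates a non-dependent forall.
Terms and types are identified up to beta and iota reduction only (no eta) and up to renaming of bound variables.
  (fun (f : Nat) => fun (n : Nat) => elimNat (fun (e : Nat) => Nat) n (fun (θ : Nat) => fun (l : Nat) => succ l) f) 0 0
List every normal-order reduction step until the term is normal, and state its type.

normal-order reduction:
  (fun (f : Nat) => fun (n : Nat) => elimNat (fun (e : Nat) => Nat) n (fun (θ : Nat) => fun (l : Nat) => succ l) f) 0 0
  ~> (fun (f : Nat) => elimNat (fun (n : Nat) => Nat) f (fun (e : Nat) => fun (θ : Nat) => succ θ) 0) 0
  ~> elimNat (fun (f : Nat) => Nat) 0 (fun (n : Nat) => fun (e : Nat) => succ e) 0
  ~> 0
the term's type:
  Nat


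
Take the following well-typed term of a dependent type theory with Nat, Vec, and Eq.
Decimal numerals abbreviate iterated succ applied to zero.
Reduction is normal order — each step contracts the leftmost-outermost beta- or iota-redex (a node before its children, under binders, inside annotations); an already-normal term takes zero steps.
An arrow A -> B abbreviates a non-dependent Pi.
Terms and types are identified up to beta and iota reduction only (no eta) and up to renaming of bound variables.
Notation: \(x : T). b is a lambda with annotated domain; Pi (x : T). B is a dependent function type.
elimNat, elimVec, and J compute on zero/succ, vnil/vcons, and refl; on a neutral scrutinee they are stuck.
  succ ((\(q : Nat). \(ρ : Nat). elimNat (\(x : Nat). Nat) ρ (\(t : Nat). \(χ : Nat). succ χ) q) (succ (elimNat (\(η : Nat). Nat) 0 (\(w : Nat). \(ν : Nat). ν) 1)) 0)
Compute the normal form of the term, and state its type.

resulting normal form:
  2
the term's type:
  Nat


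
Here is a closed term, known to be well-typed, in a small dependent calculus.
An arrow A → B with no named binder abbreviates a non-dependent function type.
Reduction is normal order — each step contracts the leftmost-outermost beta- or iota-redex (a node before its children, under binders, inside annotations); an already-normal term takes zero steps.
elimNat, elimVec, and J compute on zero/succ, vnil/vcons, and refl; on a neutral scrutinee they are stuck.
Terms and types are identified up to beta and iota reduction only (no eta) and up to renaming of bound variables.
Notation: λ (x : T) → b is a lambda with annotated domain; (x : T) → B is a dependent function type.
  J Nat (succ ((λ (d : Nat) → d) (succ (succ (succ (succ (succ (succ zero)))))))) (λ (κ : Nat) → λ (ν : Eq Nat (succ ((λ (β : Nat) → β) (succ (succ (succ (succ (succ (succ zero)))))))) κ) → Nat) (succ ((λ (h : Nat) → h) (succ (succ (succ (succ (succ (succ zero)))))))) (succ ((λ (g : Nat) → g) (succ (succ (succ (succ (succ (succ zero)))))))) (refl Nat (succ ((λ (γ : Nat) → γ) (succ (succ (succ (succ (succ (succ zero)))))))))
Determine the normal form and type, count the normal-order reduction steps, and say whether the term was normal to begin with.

resulting normal form:
  succ (succ (succ (succ (succ (succ (succ zero))))))
inferred type:
  Nat
normal-order step count: 2
started in normal form: no
first redex: a J iota-redex


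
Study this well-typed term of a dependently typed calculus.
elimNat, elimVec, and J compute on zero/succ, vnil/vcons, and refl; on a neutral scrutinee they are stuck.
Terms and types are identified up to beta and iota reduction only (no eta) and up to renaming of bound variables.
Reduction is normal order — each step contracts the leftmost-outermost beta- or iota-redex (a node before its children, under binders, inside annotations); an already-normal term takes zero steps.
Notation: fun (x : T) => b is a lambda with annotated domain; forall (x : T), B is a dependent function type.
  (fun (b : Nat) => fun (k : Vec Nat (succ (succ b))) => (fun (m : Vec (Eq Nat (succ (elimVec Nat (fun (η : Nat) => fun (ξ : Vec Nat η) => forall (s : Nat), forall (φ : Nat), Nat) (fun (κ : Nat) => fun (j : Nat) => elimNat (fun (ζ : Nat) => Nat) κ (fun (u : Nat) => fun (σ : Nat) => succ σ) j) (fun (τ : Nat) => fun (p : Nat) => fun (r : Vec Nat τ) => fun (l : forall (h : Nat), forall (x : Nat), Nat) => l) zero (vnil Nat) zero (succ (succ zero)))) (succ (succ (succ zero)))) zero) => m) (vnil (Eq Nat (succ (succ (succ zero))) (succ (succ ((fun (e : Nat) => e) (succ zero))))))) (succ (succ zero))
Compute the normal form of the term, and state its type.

reduced normal form:
  fun (b : Vec Nat (succ (succ (succ (succ zero))))) => vnil (Eq Nat (succ (succ (succ zero))) (succ (succ (succ zero))))
type:
  forall (b : Vec Nat (succ (succ (succ (succ zero))))), Vec (Eq Nat (succ (succ (succ zero))) (succ (succ (succ zero)))) zero


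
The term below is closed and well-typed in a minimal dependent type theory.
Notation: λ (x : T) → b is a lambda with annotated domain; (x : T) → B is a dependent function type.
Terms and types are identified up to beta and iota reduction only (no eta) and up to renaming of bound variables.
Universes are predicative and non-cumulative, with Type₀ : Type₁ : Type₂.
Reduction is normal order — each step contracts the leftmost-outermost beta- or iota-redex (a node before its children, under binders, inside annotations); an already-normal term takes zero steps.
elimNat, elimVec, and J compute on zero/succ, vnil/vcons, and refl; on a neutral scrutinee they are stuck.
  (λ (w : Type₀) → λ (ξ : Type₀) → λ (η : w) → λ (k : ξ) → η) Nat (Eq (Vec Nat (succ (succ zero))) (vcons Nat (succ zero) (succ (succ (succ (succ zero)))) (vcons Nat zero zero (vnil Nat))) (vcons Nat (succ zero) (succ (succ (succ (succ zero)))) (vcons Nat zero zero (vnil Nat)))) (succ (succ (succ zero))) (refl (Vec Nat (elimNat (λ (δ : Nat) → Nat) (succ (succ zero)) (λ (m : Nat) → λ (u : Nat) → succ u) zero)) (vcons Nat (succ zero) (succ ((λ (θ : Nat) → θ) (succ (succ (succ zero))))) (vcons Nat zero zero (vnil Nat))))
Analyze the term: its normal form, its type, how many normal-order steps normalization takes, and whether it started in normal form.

reduced normal form:
  succ (succ (succ zero))
inferred type:
  Nat
normal-order step count: 4
already normal: no
first redex: a beta-redex


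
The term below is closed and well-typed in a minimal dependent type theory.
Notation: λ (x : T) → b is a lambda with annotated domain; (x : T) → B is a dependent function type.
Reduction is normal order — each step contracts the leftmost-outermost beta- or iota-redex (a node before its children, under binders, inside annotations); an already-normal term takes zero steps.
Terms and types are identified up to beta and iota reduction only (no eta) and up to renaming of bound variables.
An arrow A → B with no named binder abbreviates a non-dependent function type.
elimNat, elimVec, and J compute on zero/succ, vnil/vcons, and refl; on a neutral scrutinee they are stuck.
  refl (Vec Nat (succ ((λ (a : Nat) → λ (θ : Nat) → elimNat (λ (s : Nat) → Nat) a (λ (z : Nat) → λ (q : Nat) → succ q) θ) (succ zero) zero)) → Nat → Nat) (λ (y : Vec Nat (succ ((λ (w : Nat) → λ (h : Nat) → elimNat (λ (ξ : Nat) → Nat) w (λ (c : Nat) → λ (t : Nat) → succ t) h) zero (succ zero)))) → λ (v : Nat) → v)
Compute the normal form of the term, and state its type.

reduced normal form:
  refl (Vec Nat (succ (succ zero)) → Nat → Nat) (λ (a : Vec Nat (succ (succ zero))) → λ (θ : Nat) → θ)
inferred type:
  Eq (Vec Nat (succ (succ zero)) → Nat → Nat) (λ (a : Vec Nat (succ (succ zero))) → λ (θ : Nat) → θ) (λ (s : Vec Nat (succ (succ zero))) → λ (z : Nat) → z)
observation: reduction starts at a beta-redex, and 9 normal-order steps reach the normal form.


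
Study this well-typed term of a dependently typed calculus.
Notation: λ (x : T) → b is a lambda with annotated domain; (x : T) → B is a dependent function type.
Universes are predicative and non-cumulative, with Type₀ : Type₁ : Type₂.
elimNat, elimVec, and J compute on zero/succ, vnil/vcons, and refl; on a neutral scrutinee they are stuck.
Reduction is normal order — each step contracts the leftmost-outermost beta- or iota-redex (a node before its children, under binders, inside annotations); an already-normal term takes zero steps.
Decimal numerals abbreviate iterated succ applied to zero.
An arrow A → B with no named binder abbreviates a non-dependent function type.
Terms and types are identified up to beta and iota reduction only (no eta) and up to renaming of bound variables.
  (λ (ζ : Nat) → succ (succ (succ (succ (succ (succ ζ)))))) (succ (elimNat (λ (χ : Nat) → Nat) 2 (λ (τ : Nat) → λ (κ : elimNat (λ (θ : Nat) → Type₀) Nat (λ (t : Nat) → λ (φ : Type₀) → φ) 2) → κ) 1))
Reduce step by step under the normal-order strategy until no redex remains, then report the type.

normal-order reduction sequence:
  (λ (ζ : Nat) → succ (succ (succ (succ (succ (succ ζ)))))) (succ (elimNat (λ (χ : Nat) → Nat) 2 (λ (τ : Nat) → λ (κ : elimNat (λ (θ : Nat) → Type₀) Nat (λ (t : Nat) → λ (φ : Type₀) → φ) 2) → κ) 1))
  ~> succ (succ (succ (succ (succ (succ (succ (elimNat (λ (ζ : Nat) → Nat) 2 (λ (χ : Nat) → λ (τ : elimNat (λ (κ : Nat) → Type₀) Nat (λ (θ : Nat) → λ (t : Type₀) → t) 2) → τ) 1)))))))
  ~> succ (succ (succ (succ (succ (succ (succ ((λ (ζ : Nat) → λ (χ : elimNat (λ (τ : Nat) → Type₀) Nat (λ (κ : Nat) → λ (θ : Type₀) → θ) 2) → χ) 0 (elimNat (λ (t : Nat) → Nat) 2 (λ (φ : Nat) → λ (e : elimNat (λ (ξ : Nat) → Type₀) Nat (λ (a : Nat) → λ (b : Type₀) → b) 2) → e) 0))))))))
  ~> succ (succ (succ (succ (succ (succ (succ ((λ (ζ : elimNat (λ (χ : Nat) → Type₀) Nat (λ (τ : Nat) → λ (κ : Type₀) → κ) 2) → ζ) (elimNat (λ (θ : Nat) → Nat) 2 (λ (t : Nat) → λ (φ : elimNat (λ (e : Nat) → Type₀) Nat (λ (ξ : Nat) → λ (a : Type₀) → a) 2) → φ) 0))))))))
  ~> succ (succ (succ (succ (succ (succ (succ (elimNat (λ (ζ : Nat) → Nat) 2 (λ (χ : Nat) → λ (τ : elimNat (λ (κ : Nat) → Type₀) Nat (λ (θ : Nat) → λ (t : Type₀) → t) 2) → τ) 0)))))))
  ~> 9
the term's type:
  Nat


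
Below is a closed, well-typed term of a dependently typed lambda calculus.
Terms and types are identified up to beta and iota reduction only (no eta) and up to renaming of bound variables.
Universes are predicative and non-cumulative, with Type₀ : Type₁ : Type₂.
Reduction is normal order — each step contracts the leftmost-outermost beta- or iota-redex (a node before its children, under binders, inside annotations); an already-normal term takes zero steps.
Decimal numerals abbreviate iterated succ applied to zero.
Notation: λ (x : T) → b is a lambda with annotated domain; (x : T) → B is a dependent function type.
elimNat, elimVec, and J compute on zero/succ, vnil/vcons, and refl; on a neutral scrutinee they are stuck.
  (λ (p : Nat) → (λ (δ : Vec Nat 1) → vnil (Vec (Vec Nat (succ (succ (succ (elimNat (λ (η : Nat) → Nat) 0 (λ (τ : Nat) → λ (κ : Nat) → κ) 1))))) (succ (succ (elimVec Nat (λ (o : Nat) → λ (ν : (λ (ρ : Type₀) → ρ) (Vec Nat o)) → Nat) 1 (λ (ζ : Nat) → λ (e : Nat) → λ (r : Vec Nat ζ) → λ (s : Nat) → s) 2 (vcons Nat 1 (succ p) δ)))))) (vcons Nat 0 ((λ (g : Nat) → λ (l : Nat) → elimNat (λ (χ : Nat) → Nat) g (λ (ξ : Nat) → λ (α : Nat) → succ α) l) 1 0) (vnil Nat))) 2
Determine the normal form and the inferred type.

reduced normal form:
  vnil (Vec (Vec Nat 3) 3)
inferred type:
  Vec (Vec (Vec Nat 3) 3) 0


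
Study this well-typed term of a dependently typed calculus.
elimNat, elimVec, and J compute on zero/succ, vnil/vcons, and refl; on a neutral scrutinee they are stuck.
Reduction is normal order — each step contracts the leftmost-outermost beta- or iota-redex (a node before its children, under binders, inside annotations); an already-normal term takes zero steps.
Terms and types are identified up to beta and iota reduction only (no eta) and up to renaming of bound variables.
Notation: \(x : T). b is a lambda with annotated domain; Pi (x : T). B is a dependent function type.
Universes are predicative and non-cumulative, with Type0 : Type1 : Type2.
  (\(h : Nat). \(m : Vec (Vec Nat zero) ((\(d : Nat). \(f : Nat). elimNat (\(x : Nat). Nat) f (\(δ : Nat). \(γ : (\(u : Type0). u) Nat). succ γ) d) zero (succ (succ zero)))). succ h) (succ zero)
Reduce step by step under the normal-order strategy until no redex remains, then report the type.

normal-order reduction sequence:
  (\(h : Nat). \(m : Vec (Vec Nat zero) ((\(d : Nat). \(f : Nat). elimNat (\(x : Nat). Nat) f (\(δ : Nat). \(γ : (\(u : Type0). u) Nat). succ γ) d) zero (succ (succ zero)))). succ h) (succ zero)
  ~> \(h : Vec (Vec Nat zero) ((\(m : Nat). \(d : Nat). elimNat (\(f : Nat). Nat) d (\(x : Nat). \(δ : (\(γ : Type0). γ) Nat). succ δ) m) zero (succ (succ zero)))). succ (succ zero)
  ~> \(h : Vec (Vec Nat zero) ((\(m : Nat). elimNat (\(d : Nat). Nat) m (\(f : Nat). \(x : (\(δ : Type0). δ) Nat). succ x) zero) (succ (succ zero)))). succ (succ zero)
  ~> \(h : Vec (Vec Nat zero) (elimNat (\(m : Nat). Nat) (succ (succ zero)) (\(d : Nat). \(f : (\(x : Type0). x) Nat). succ f) zero)). succ (succ zero)
  ~> \(h : Vec (Vec Nat zero) (succ (succ zero))). succ (succ zero)
inferred type:
  Pi (h : Vec (Vec Nat zero) (succ (succ zero))). Nat


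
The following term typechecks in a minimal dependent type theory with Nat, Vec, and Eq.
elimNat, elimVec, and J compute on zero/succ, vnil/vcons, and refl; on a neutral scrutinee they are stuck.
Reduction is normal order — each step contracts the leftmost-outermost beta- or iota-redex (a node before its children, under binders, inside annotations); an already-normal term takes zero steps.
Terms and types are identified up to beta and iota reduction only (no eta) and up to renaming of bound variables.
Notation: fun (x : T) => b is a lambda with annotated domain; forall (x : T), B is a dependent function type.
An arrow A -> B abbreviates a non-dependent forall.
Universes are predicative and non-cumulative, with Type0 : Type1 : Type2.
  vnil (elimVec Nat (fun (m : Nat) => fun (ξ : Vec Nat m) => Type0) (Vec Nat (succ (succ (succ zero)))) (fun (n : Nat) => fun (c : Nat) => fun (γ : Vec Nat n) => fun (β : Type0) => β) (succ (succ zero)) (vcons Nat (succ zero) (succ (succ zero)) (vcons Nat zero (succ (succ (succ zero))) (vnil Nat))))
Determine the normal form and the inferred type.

resulting normal form:
  vnil (Vec Nat (succ (succ (succ zero))))
the term's type:
  Vec (Vec Nat (succ (succ (succ zero)))) zero


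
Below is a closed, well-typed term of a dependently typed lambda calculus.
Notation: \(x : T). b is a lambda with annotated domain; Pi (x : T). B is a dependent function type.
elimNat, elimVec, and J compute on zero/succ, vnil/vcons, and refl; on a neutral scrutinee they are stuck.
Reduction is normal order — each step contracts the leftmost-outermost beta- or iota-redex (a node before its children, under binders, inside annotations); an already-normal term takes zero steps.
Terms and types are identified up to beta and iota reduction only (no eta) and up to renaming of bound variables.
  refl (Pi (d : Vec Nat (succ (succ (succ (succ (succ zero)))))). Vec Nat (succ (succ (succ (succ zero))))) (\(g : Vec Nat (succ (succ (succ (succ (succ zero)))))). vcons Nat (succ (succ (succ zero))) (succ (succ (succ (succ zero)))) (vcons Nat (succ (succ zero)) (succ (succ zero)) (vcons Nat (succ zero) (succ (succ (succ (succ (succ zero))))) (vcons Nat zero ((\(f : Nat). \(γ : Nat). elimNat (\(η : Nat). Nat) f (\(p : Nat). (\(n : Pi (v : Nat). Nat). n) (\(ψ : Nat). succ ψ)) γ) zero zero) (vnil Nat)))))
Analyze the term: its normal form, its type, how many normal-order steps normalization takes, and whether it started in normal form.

resulting normal form:
  refl (Pi (d : Vec Nat (succ (succ (succ (succ (succ zero)))))). Vec Nat (succ (succ (succ (succ zero))))) (\(g : Vec Nat (succ (succ (succ (succ (succ zero)))))). vcons Nat (succ (succ (succ zero))) (succ (succ (succ (succ zero)))) (vcons Nat (succ (succ zero)) (succ (succ zero)) (vcons Nat (succ zero) (succ (succ (succ (succ (succ zero))))) (vcons Nat zero zero (vnil Nat)))))
the term's type:
  Eq (Pi (d : Vec Nat (succ (succ (succ (succ (succ zero)))))). Vec Nat (succ (succ (succ (succ zero))))) (\(g : Vec Nat (succ (succ (succ (succ (succ zero)))))). vcons Nat (succ (succ (succ zero))) (succ (succ (succ (succ zero)))) (vcons Nat (succ (succ zero)) (succ (succ zero)) (vcons Nat (succ zero) (succ (succ (succ (succ (succ zero))))) (vcons Nat zero zero (vnil Nat))))) (\(f : Vec Nat (succ (succ (succ (succ (succ zero)))))). vcons Nat (succ (succ (succ zero))) (succ (succ (succ (succ zero)))) (vcons Nat (succ (succ zero)) (succ (succ zero)) (vcons Nat (succ zero) (succ (succ (succ (succ (succ zero))))) (vcons Nat zero zero (vnil Nat)))))
steps to reach normal form (normal order): 3
term was already normal: no
first contracted redex: a beta-redex


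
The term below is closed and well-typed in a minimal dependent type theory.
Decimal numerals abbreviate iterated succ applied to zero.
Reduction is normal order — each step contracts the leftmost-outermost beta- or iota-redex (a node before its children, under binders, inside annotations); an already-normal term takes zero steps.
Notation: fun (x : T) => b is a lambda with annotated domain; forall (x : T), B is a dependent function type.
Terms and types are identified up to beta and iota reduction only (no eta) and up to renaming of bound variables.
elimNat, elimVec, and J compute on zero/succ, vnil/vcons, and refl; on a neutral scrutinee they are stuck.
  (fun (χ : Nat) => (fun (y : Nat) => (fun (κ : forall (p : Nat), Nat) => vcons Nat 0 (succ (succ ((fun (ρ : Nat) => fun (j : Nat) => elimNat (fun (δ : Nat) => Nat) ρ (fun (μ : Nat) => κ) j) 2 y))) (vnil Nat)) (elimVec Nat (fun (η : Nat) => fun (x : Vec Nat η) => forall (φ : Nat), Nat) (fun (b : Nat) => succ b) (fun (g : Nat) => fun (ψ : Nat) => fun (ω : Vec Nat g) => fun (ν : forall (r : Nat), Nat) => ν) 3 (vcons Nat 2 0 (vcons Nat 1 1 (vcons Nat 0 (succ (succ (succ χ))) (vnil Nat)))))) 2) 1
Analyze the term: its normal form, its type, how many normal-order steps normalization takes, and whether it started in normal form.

reduced normal form:
  vcons Nat 0 6 (vnil Nat)
inferred type:
  Vec Nat 1
steps to reach normal form (normal order): 44
started in normal form: no
first contracted redex: a beta-redex


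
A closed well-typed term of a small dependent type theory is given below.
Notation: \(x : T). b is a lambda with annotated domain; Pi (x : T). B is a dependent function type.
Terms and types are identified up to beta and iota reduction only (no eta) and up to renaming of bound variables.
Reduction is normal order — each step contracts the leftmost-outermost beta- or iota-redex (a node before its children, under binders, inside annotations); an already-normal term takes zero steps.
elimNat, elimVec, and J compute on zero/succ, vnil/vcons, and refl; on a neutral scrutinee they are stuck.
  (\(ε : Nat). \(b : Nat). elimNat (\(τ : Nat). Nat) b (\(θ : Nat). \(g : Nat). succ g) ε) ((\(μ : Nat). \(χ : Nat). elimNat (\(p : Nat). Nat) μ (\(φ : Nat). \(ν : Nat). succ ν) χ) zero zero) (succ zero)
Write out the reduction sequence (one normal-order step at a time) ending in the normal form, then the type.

normal-order reduction sequence:
  (\(ε : Nat). \(b : Nat). elimNat (\(τ : Nat). Nat) b (\(θ : Nat). \(g : Nat). succ g) ε) ((\(μ : Nat). \(χ : Nat). elimNat (\(p : Nat). Nat) μ (\(φ : Nat). \(ν : Nat). succ ν) χ) zero zero) (succ zero)
  ~> (\(ε : Nat). elimNat (\(b : Nat). Nat) ε (\(τ : Nat). \(θ : Nat). succ θ) ((\(g : Nat). \(μ : Nat). elimNat (\(χ : Nat). Nat) g (\(p : Nat). \(φ : Nat). succ φ) μ) zero zero)) (succ zero)
  ~> elimNat (\(ε : Nat). Nat) (succ zero) (\(b : Nat). \(τ : Nat). succ τ) ((\(θ : Nat). \(g : Nat). elimNat (\(μ : Nat). Nat) θ (\(χ : Nat). \(p : Nat). succ p) g) zero zero)
  ~> elimNat (\(ε : Nat). Nat) (succ zero) (\(b : Nat). \(τ : Nat). succ τ) ((\(θ : Nat). elimNat (\(g : Nat). Nat) zero (\(μ : Nat). \(χ : Nat). succ χ) θ) zero)
  ~> elimNat (\(ε : Nat). Nat) (succ zero) (\(b : Nat). \(τ : Nat). succ τ) (elimNat (\(θ : Nat). Nat) zero (\(g : Nat). \(μ : Nat). succ μ) zero)
  ~> elimNat (\(ε : Nat). Nat) (succ zero) (\(b : Nat). \(τ : Nat). succ τ) zero
  ~> succ zero
inferred type:
  Nat
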